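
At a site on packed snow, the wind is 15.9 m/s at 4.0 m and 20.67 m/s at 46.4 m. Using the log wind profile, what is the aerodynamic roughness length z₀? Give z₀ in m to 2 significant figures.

z₀ ≈ 0.0011 m

Log law: V(z) ∝ ln(z/z₀). With r = V₁/V₂ = 15.9/20.67 = 0.76923,
r · ln(z₂/z₀) = ln(z₁/z₀) ⇒ ln z₀ = (ln z₁ − r·ln z₂)/(1 − r)
ln z₀ = (1.38629 − 0.76923×3.83730) / 0.23077 = -6.7837
z₀ = exp(-6.7837) = 0.001132 m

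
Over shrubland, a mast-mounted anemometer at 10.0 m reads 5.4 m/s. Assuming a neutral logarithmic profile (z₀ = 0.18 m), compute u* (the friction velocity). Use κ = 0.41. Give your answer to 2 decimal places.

Log law: V(z) = (u*/κ) · ln(z/z₀) ⇒ u* = κ · V / ln(z/z₀)
u* = 0.41 × 5.4 / ln(10.0/0.18) = 0.41 × 5.4 / 4.0174
   = 2.2140 / 4.0174 = 0.5511 m/s

u* ≈ 0.55 m/s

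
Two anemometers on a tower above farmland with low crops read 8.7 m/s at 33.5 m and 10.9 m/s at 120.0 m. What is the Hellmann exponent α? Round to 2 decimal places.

α ≈ 0.18

Power law: V₂/V₁ = (z₂/z₁)^α ⇒ α = ln(V₂/V₁) / ln(z₂/z₁)
α = ln(10.9/8.7) / ln(120.0/33.5) = ln(1.2529) / ln(3.5821)
  = 0.22544 / 1.27595 = 0.17668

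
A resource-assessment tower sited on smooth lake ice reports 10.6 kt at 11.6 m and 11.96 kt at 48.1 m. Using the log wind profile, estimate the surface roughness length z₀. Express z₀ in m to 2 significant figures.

z₀ ≈ 0.00018 m

Log law: V(z) ∝ ln(z/z₀). With r = V₁/V₂ = 10.6/11.96 = 0.88629,
r · ln(z₂/z₀) = ln(z₁/z₀) ⇒ ln z₀ = (ln z₁ − r·ln z₂)/(1 − r)
ln z₀ = (2.45101 − 0.88629×3.87328) / 0.11371 = -8.6344
z₀ = exp(-8.6344) = 0.0001779 m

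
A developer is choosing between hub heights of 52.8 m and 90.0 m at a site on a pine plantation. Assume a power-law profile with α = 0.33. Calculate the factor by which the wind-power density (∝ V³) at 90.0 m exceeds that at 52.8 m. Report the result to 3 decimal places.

1.695

Speed ratio: V_B/V_A = (z_B/z_A)^α = (90.0/52.8)^0.33 = (1.7045)^0.33 = 1.19242
Power-density ratio: P_B/P_A = (V_B/V_A)³ = (1.19242)³ = 1.69548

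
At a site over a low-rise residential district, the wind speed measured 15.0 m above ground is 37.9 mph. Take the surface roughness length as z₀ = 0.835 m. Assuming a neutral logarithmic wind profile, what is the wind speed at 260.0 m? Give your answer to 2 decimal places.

Log law: V(z) ∝ ln(z/z₀), so V₂/V₁ = ln(z₂/z₀) / ln(z₁/z₀).
ln(260.0/0.835) = 5.7410, ln(15.0/0.835) = 2.8884
V₂ = 37.9 × 5.7410/2.8884 = 37.9 × 1.9876 = 75.3310 mph

75.33 mph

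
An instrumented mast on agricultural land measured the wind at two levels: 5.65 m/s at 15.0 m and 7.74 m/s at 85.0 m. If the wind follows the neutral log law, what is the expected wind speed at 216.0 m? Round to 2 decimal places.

8.86 m/s

Log law: V ∝ ln(z/z₀). From the pair, with r = V₁/V₂ = 0.72997,
ln z₀ = (ln z₁ − r·ln z₂)/(1 − r) = (2.7081 − 0.72997×4.4427)/0.27003 = -1.9812 → z₀ = 0.1379 m
V₃ = V₁ · ln(z₃/z₀)/ln(z₁/z₀) = 5.65 × 7.3565/4.6892 = 8.8637 m/s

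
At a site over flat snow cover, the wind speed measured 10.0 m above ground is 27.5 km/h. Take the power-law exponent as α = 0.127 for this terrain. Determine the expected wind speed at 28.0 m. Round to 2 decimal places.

Power-law profile: V₂ = V₁ · (z₂/z₁)^α
V₂ = 27.5 × (28.0/10.0)^0.127 = 27.5 × (2.8000)^0.127
    = 27.5 × 1.1397 = 31.3416 km/h

31.34 km/h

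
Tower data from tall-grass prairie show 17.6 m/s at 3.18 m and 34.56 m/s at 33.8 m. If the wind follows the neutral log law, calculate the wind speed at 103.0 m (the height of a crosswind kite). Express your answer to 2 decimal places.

42.56 m/s

Log law: V ∝ ln(z/z₀). From the pair, with r = V₁/V₂ = 0.50926,
ln z₀ = (ln z₁ − r·ln z₂)/(1 − r) = (1.1569 − 0.50926×3.5205)/0.49074 = -1.2959 → z₀ = 0.2737 m
V₃ = V₁ · ln(z₃/z₀)/ln(z₁/z₀) = 17.6 × 5.9306/2.4528 = 42.5555 m/s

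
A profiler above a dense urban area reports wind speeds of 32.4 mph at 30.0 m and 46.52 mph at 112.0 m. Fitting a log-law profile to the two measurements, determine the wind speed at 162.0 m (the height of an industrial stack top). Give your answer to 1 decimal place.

50.5 mph

Log law: V ∝ ln(z/z₀). From the pair, with r = V₁/V₂ = 0.69647,
ln z₀ = (ln z₁ − r·ln z₂)/(1 − r) = (3.4012 − 0.69647×4.7185)/0.30353 = 0.3785 → z₀ = 1.460 m
V₃ = V₁ · ln(z₃/z₀)/ln(z₁/z₀) = 32.4 × 4.7091/3.0227 = 50.4763 mph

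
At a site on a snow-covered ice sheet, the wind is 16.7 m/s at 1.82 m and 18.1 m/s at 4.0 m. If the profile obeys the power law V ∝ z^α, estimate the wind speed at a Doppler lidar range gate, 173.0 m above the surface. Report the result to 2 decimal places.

First find α: α = ln(V₂/V₁)/ln(z₂/z₁) = ln(18.1/16.7)/ln(4.0/1.82) = 0.08050/0.78746 = 0.1022
Extrapolate from 4.0 m to 173.0 m: V₃ = 18.1 × (173.0/4.0)^0.1022 = 18.1 × 1.4698 = 26.6029 m/s

26.60 m/s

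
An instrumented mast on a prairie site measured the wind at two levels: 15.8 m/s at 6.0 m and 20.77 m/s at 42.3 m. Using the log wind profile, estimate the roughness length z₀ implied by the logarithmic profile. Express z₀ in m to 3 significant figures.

z₀ ≈ 0.0121 m

Log law: V(z) ∝ ln(z/z₀). With r = V₁/V₂ = 15.8/20.77 = 0.76071,
r · ln(z₂/z₀) = ln(z₁/z₀) ⇒ ln z₀ = (ln z₁ − r·ln z₂)/(1 − r)
ln z₀ = (1.79176 − 0.76071×3.74479) / 0.23929 = -4.4171
z₀ = exp(-4.4171) = 0.01207 m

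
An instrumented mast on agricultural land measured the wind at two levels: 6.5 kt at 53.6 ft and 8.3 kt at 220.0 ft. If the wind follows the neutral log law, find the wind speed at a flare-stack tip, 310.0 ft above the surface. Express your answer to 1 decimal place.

8.7 kt

Log law: V ∝ ln(z/z₀). From the pair, with r = V₁/V₂ = 0.78313,
ln z₀ = (ln z₁ − r·ln z₂)/(1 − r) = (3.9815 − 0.78313×5.3936)/0.21687 = -1.1176 → z₀ = 0.3271 ft
V₃ = V₁ · ln(z₃/z₀)/ln(z₁/z₀) = 6.5 × 6.8542/5.0992 = 8.7372 kt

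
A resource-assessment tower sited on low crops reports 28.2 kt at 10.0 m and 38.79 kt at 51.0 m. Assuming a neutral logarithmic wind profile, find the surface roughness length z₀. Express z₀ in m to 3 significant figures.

z₀ ≈ 0.131 m

Log law: V(z) ∝ ln(z/z₀). With r = V₁/V₂ = 28.2/38.79 = 0.72699,
r · ln(z₂/z₀) = ln(z₁/z₀) ⇒ ln z₀ = (ln z₁ − r·ln z₂)/(1 − r)
ln z₀ = (2.30259 − 0.72699×3.93183) / 0.27301 = -2.0359
z₀ = exp(-2.0359) = 0.1306 m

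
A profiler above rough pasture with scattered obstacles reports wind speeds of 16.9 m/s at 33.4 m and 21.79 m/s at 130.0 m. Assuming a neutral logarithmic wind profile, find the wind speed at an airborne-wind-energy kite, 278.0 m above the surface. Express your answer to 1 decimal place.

Log law: V ∝ ln(z/z₀). From the pair, with r = V₁/V₂ = 0.77559,
ln z₀ = (ln z₁ − r·ln z₂)/(1 − r) = (3.5086 − 0.77559×4.8675)/0.22441 = -1.1881 → z₀ = 0.3048 m
V₃ = V₁ · ln(z₃/z₀)/ln(z₁/z₀) = 16.9 × 6.8157/4.6967 = 24.5250 m/s

24.5 m/s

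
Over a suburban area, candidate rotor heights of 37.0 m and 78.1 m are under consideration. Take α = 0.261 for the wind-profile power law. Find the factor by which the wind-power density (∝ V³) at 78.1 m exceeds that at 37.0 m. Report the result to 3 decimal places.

1.795

Speed ratio: V_B/V_A = (z_B/z_A)^α = (78.1/37.0)^0.261 = (2.1108)^0.261 = 1.21529
Power-density ratio: P_B/P_A = (V_B/V_A)³ = (1.21529)³ = 1.79491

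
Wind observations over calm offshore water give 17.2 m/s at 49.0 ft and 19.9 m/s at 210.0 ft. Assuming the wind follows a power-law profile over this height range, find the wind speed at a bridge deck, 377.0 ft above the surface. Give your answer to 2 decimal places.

First find α: α = ln(V₂/V₁)/ln(z₂/z₁) = ln(19.9/17.2)/ln(210.0/49.0) = 0.14581/1.45529 = 0.1002
Extrapolate from 210.0 ft to 377.0 ft: V₃ = 19.9 × (377.0/210.0)^0.1002 = 19.9 × 1.0604 = 21.1016 m/s

21.10 m/s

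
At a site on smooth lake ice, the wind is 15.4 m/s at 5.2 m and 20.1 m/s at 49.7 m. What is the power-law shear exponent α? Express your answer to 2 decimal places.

Power law: V₂/V₁ = (z₂/z₁)^α ⇒ α = ln(V₂/V₁) / ln(z₂/z₁)
α = ln(20.1/15.4) / ln(49.7/5.2) = ln(1.3052) / ln(9.5577)
  = 0.26635 / 2.25735 = 0.11799

α ≈ 0.12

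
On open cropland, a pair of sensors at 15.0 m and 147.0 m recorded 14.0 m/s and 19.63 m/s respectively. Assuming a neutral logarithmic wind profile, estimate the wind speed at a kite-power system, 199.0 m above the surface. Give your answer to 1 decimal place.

Log law: V ∝ ln(z/z₀). From the pair, with r = V₁/V₂ = 0.71319,
ln z₀ = (ln z₁ − r·ln z₂)/(1 − r) = (2.7081 − 0.71319×4.9904)/0.28681 = -2.9675 → z₀ = 0.05143 m
V₃ = V₁ · ln(z₃/z₀)/ln(z₁/z₀) = 14.0 × 8.2608/5.6756 = 20.3771 m/s

20.4 m/s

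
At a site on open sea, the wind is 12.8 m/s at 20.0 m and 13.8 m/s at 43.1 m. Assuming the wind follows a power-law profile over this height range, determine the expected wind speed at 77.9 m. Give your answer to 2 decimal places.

First find α: α = ln(V₂/V₁)/ln(z₂/z₁) = ln(13.8/12.8)/ln(43.1/20.0) = 0.07522/0.76779 = 0.0980
Extrapolate from 43.1 m to 77.9 m: V₃ = 13.8 × (77.9/43.1)^0.0980 = 13.8 × 1.0597 = 14.6239 m/s

14.62 m/s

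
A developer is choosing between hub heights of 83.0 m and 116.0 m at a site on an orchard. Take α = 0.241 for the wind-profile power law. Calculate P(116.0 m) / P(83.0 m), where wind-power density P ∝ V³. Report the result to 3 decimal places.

Speed ratio: V_B/V_A = (z_B/z_A)^α = (116.0/83.0)^0.241 = (1.3976)^0.241 = 1.08402
Power-density ratio: P_B/P_A = (V_B/V_A)³ = (1.08402)³ = 1.27382

1.274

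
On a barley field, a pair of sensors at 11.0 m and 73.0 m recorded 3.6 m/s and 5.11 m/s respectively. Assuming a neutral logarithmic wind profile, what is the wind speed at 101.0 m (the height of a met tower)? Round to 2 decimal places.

5.37 m/s

Log law: V ∝ ln(z/z₀). From the pair, with r = V₁/V₂ = 0.70450,
ln z₀ = (ln z₁ − r·ln z₂)/(1 − r) = (2.3979 − 0.70450×4.2905)/0.29550 = -2.1142 → z₀ = 0.1207 m
V₃ = V₁ · ln(z₃/z₀)/ln(z₁/z₀) = 3.6 × 6.7293/4.5121 = 5.3690 m/s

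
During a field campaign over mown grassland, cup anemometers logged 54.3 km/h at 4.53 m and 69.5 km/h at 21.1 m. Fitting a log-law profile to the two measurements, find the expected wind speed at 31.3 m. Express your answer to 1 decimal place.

Log law: V ∝ ln(z/z₀). From the pair, with r = V₁/V₂ = 0.78129,
ln z₀ = (ln z₁ − r·ln z₂)/(1 − r) = (1.5107 − 0.78129×3.0493)/0.21871 = -3.9855 → z₀ = 0.01858 m
V₃ = V₁ · ln(z₃/z₀)/ln(z₁/z₀) = 54.3 × 7.4292/5.4963 = 73.3959 km/h

73.4 km/h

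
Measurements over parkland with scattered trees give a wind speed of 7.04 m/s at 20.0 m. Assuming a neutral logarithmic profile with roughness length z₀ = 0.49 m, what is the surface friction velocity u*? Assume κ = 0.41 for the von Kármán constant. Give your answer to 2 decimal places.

u* ≈ 0.78 m/s

Log law: V(z) = (u*/κ) · ln(z/z₀) ⇒ u* = κ · V / ln(z/z₀)
u* = 0.41 × 7.04 / ln(20.0/0.49) = 0.41 × 7.04 / 3.7091
   = 2.8864 / 3.7091 = 0.7782 m/s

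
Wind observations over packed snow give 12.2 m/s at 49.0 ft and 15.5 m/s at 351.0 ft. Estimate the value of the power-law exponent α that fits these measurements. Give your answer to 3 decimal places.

Power law: V₂/V₁ = (z₂/z₁)^α ⇒ α = ln(V₂/V₁) / ln(z₂/z₁)
α = ln(15.5/12.2) / ln(351.0/49.0) = ln(1.2705) / ln(7.1633)
  = 0.23940 / 1.96897 = 0.12159

α ≈ 0.122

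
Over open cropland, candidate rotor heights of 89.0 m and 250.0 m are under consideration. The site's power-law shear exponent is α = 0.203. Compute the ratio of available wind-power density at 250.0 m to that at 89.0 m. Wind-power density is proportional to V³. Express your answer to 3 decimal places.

1.876

Speed ratio: V_B/V_A = (z_B/z_A)^α = (250.0/89.0)^0.203 = (2.8090)^0.203 = 1.23326
Power-density ratio: P_B/P_A = (V_B/V_A)³ = (1.23326)³ = 1.87572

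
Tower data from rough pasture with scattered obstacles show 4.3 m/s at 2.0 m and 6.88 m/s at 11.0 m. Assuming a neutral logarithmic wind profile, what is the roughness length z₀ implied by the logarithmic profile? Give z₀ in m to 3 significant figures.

Log law: V(z) ∝ ln(z/z₀). With r = V₁/V₂ = 4.3/6.88 = 0.62500,
r · ln(z₂/z₀) = ln(z₁/z₀) ⇒ ln z₀ = (ln z₁ − r·ln z₂)/(1 − r)
ln z₀ = (0.69315 − 0.62500×2.39790) / 0.37500 = -2.1481
z₀ = exp(-2.1481) = 0.1167 m

z₀ ≈ 0.117 m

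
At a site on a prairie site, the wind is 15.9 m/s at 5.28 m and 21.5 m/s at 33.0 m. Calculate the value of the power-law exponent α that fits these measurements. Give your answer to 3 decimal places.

Power law: V₂/V₁ = (z₂/z₁)^α ⇒ α = ln(V₂/V₁) / ln(z₂/z₁)
α = ln(21.5/15.9) / ln(33.0/5.28) = ln(1.3522) / ln(6.2500)
  = 0.30173 / 1.83258 = 0.16465

α ≈ 0.165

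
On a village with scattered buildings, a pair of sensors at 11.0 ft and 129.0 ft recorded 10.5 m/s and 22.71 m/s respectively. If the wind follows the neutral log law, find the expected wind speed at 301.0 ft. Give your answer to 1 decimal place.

26.9 m/s

Log law: V ∝ ln(z/z₀). From the pair, with r = V₁/V₂ = 0.46235,
ln z₀ = (ln z₁ − r·ln z₂)/(1 − r) = (2.3979 − 0.46235×4.8598)/0.53765 = 0.2808 → z₀ = 1.324 ft
V₃ = V₁ · ln(z₃/z₀)/ln(z₁/z₀) = 10.5 × 5.4263/2.1171 = 26.9122 m/s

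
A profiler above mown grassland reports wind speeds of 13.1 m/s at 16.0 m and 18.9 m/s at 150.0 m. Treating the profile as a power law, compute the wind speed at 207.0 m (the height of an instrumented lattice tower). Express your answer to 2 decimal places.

First find α: α = ln(V₂/V₁)/ln(z₂/z₁) = ln(18.9/13.1)/ln(150.0/16.0) = 0.36655/2.23805 = 0.1638
Extrapolate from 150.0 m to 207.0 m: V₃ = 18.9 × (207.0/150.0)^0.1638 = 18.9 × 1.0542 = 19.9238 m/s

19.92 m/s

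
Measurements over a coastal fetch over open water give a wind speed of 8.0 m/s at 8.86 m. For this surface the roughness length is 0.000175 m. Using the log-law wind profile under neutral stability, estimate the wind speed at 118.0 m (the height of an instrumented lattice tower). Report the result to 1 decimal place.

Log law: V(z) ∝ ln(z/z₀), so V₂/V₁ = ln(z₂/z₀) / ln(z₁/z₀).
ln(118.0/0.000175) = 13.4214, ln(8.86/0.000175) = 10.8323
V₂ = 8.0 × 13.4214/10.8323 = 8.0 × 1.2390 = 9.9122 m/s

9.9 m/s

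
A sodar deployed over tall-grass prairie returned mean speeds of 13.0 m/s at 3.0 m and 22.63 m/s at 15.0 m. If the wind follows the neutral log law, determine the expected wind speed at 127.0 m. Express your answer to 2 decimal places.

Log law: V ∝ ln(z/z₀). From the pair, with r = V₁/V₂ = 0.57446,
ln z₀ = (ln z₁ − r·ln z₂)/(1 − r) = (1.0986 − 0.57446×2.7081)/0.42554 = -1.0740 → z₀ = 0.3416 m
V₃ = V₁ · ln(z₃/z₀)/ln(z₁/z₀) = 13.0 × 5.9182/2.1727 = 35.4115 m/s

35.41 m/s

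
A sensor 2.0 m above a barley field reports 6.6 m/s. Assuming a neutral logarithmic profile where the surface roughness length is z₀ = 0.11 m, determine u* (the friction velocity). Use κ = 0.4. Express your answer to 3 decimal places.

u* ≈ 0.910 m/s

Log law: V(z) = (u*/κ) · ln(z/z₀) ⇒ u* = κ · V / ln(z/z₀)
u* = 0.4 × 6.6 / ln(2.0/0.11) = 0.4 × 6.6 / 2.9004
   = 2.6400 / 2.9004 = 0.9102 m/s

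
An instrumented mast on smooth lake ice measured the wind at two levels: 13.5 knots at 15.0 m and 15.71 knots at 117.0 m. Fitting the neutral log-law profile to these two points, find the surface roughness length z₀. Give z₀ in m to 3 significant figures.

z₀ ≈ 0.0000533 m

Log law: V(z) ∝ ln(z/z₀). With r = V₁/V₂ = 13.5/15.71 = 0.85933,
r · ln(z₂/z₀) = ln(z₁/z₀) ⇒ ln z₀ = (ln z₁ − r·ln z₂)/(1 − r)
ln z₀ = (2.70805 − 0.85933×4.76217) / 0.14067 = -9.8398
z₀ = exp(-9.8398) = 0.00005329 m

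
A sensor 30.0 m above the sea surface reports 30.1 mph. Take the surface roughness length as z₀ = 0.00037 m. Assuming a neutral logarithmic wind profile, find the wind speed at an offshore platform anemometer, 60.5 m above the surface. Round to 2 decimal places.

31.97 mph

Log law: V(z) ∝ ln(z/z₀), so V₂/V₁ = ln(z₂/z₀) / ln(z₁/z₀).
ln(60.5/0.00037) = 12.0047, ln(30.0/0.00037) = 11.3032
V₂ = 30.1 × 12.0047/11.3032 = 30.1 × 1.0621 = 31.9679 mph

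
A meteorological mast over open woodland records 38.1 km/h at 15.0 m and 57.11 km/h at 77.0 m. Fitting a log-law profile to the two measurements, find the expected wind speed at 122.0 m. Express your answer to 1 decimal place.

Log law: V ∝ ln(z/z₀). From the pair, with r = V₁/V₂ = 0.66713,
ln z₀ = (ln z₁ − r·ln z₂)/(1 − r) = (2.7081 − 0.66713×4.3438)/0.33287 = -0.5703 → z₀ = 0.5653 m
V₃ = V₁ · ln(z₃/z₀)/ln(z₁/z₀) = 38.1 × 5.3744/3.2784 = 62.4584 km/h

62.5 km/h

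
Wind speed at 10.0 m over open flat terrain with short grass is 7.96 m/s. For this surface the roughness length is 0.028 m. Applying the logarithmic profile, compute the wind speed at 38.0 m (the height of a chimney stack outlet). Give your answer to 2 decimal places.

9.77 m/s

Log law: V(z) ∝ ln(z/z₀), so V₂/V₁ = ln(z₂/z₀) / ln(z₁/z₀).
ln(38.0/0.028) = 7.2131, ln(10.0/0.028) = 5.8781
V₂ = 7.96 × 7.2131/5.8781 = 7.96 × 1.2271 = 9.7678 m/s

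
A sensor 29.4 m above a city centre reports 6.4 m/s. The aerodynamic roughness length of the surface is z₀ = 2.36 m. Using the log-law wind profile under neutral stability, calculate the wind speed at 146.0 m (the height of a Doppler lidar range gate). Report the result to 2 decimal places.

10.47 m/s

Log law: V(z) ∝ ln(z/z₀), so V₂/V₁ = ln(z₂/z₀) / ln(z₁/z₀).
ln(146.0/2.36) = 4.1249, ln(29.4/2.36) = 2.5223
V₂ = 6.4 × 4.1249/2.5223 = 6.4 × 1.6354 = 10.4664 m/s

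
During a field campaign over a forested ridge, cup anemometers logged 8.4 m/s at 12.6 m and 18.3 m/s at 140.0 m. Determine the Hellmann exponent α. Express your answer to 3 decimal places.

Power law: V₂/V₁ = (z₂/z₁)^α ⇒ α = ln(V₂/V₁) / ln(z₂/z₁)
α = ln(18.3/8.4) / ln(140.0/12.6) = ln(2.1786) / ln(11.1111)
  = 0.77867 / 2.40795 = 0.32337

α ≈ 0.323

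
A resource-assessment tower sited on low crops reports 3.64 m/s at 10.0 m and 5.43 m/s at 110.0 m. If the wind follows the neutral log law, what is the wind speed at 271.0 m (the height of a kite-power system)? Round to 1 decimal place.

Log law: V ∝ ln(z/z₀). From the pair, with r = V₁/V₂ = 0.67035,
ln z₀ = (ln z₁ − r·ln z₂)/(1 − r) = (2.3026 − 0.67035×4.7005)/0.32965 = -2.5736 → z₀ = 0.07626 m
V₃ = V₁ · ln(z₃/z₀)/ln(z₁/z₀) = 3.64 × 8.1757/4.8762 = 6.1031 m/s

6.1 m/s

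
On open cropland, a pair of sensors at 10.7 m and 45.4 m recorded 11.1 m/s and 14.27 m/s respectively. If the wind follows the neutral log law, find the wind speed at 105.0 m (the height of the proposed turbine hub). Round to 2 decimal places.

16.11 m/s

Log law: V ∝ ln(z/z₀). From the pair, with r = V₁/V₂ = 0.77786,
ln z₀ = (ln z₁ − r·ln z₂)/(1 − r) = (2.3702 − 0.77786×3.8155)/0.22214 = -2.6905 → z₀ = 0.06785 m
V₃ = V₁ · ln(z₃/z₀)/ln(z₁/z₀) = 11.1 × 7.3444/5.0607 = 16.1090 m/s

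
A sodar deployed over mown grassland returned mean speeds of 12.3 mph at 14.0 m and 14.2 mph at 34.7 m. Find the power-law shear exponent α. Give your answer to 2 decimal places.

Power law: V₂/V₁ = (z₂/z₁)^α ⇒ α = ln(V₂/V₁) / ln(z₂/z₁)
α = ln(14.2/12.3) / ln(34.7/14.0) = ln(1.1545) / ln(2.4786)
  = 0.14364 / 0.90768 = 0.15825

α ≈ 0.16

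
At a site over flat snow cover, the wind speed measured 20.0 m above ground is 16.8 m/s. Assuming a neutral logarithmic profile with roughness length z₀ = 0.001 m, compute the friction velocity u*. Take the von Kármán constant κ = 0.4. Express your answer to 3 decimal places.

u* ≈ 0.679 m/s

Log law: V(z) = (u*/κ) · ln(z/z₀) ⇒ u* = κ · V / ln(z/z₀)
u* = 0.4 × 16.8 / ln(20.0/0.001) = 0.4 × 16.8 / 9.9035
   = 6.7200 / 9.9035 = 0.6785 m/s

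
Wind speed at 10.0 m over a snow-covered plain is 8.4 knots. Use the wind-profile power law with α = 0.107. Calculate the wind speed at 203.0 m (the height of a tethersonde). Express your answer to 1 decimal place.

11.6 knots

Power-law profile: V₂ = V₁ · (z₂/z₁)^α
V₂ = 8.4 × (203.0/10.0)^0.107 = 8.4 × (20.3000)^0.107
    = 8.4 × 1.3801 = 11.5926 knots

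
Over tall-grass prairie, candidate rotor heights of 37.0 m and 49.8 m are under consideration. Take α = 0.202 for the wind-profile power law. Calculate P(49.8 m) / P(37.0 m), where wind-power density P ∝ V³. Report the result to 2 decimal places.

1.20

Speed ratio: V_B/V_A = (z_B/z_A)^α = (49.8/37.0)^0.202 = (1.3459)^0.202 = 1.06185
Power-density ratio: P_B/P_A = (V_B/V_A)³ = (1.06185)³ = 1.19727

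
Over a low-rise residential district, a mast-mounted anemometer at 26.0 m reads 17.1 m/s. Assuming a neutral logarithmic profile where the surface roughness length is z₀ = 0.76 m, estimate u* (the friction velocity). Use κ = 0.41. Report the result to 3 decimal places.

Log law: V(z) = (u*/κ) · ln(z/z₀) ⇒ u* = κ · V / ln(z/z₀)
u* = 0.41 × 17.1 / ln(26.0/0.76) = 0.41 × 17.1 / 3.5325
   = 7.0110 / 3.5325 = 1.9847 m/s

u* ≈ 1.985 m/s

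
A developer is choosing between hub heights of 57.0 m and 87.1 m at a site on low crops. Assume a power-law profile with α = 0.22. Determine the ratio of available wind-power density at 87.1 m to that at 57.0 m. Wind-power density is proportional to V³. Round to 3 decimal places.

Speed ratio: V_B/V_A = (z_B/z_A)^α = (87.1/57.0)^0.22 = (1.5281)^0.22 = 1.09777
Power-density ratio: P_B/P_A = (V_B/V_A)³ = (1.09777)³ = 1.32292

1.323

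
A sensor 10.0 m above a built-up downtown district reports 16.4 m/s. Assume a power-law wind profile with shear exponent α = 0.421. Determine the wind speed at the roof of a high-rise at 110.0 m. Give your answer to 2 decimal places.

Power-law profile: V₂ = V₁ · (z₂/z₁)^α
V₂ = 16.4 × (110.0/10.0)^0.421 = 16.4 × (11.0000)^0.421
    = 16.4 × 2.7443 = 45.0060 m/s

45.01 m/s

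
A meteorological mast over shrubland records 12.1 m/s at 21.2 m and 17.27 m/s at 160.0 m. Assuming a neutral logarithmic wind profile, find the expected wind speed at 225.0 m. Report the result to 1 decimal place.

Log law: V ∝ ln(z/z₀). From the pair, with r = V₁/V₂ = 0.70064,
ln z₀ = (ln z₁ − r·ln z₂)/(1 − r) = (3.0540 − 0.70064×5.0752)/0.29936 = -1.6764 → z₀ = 0.1870 m
V₃ = V₁ · ln(z₃/z₀)/ln(z₁/z₀) = 12.1 × 7.0925/4.7304 = 18.1421 m/s

18.1 m/s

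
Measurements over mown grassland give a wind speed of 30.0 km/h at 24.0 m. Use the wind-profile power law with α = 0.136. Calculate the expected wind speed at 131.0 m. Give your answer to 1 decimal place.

37.8 km/h

Power-law profile: V₂ = V₁ · (z₂/z₁)^α
V₂ = 30.0 × (131.0/24.0)^0.136 = 30.0 × (5.4583)^0.136
    = 30.0 × 1.2596 = 37.7887 km/h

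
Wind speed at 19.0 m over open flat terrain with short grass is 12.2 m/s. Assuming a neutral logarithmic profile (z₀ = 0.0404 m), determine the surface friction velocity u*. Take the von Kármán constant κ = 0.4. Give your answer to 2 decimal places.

Log law: V(z) = (u*/κ) · ln(z/z₀) ⇒ u* = κ · V / ln(z/z₀)
u* = 0.4 × 12.2 / ln(19.0/0.0404) = 0.4 × 12.2 / 6.1534
   = 4.8800 / 6.1534 = 0.7931 m/s

u* ≈ 0.79 m/s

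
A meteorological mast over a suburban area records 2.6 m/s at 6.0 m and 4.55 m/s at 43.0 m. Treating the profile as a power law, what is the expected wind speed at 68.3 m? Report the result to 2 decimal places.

First find α: α = ln(V₂/V₁)/ln(z₂/z₁) = ln(4.55/2.6)/ln(43.0/6.0) = 0.55962/1.96944 = 0.2841
Extrapolate from 43.0 m to 68.3 m: V₃ = 4.55 × (68.3/43.0)^0.2841 = 4.55 × 1.1405 = 5.1893 m/s

5.19 m/s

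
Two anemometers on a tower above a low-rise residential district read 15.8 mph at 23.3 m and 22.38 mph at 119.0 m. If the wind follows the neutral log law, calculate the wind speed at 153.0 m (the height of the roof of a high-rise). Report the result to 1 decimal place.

23.4 mph

Log law: V ∝ ln(z/z₀). From the pair, with r = V₁/V₂ = 0.70599,
ln z₀ = (ln z₁ − r·ln z₂)/(1 − r) = (3.1485 − 0.70599×4.7791)/0.29401 = -0.7671 → z₀ = 0.4643 m
V₃ = V₁ · ln(z₃/z₀)/ln(z₁/z₀) = 15.8 × 5.7976/3.9156 = 23.3941 mph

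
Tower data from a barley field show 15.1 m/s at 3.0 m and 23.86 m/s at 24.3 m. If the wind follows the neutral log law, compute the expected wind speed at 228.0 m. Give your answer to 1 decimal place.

33.2 m/s

Log law: V ∝ ln(z/z₀). From the pair, with r = V₁/V₂ = 0.63286,
ln z₀ = (ln z₁ − r·ln z₂)/(1 − r) = (1.0986 − 0.63286×3.1905)/0.36714 = -2.5072 → z₀ = 0.08149 m
V₃ = V₁ · ln(z₃/z₀)/ln(z₁/z₀) = 15.1 × 7.9366/3.6058 = 33.2356 m/s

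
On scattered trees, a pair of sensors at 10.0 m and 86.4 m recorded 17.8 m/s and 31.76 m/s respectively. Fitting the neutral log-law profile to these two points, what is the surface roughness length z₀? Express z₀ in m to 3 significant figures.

z₀ ≈ 0.640 m

Log law: V(z) ∝ ln(z/z₀). With r = V₁/V₂ = 17.8/31.76 = 0.56045,
r · ln(z₂/z₀) = ln(z₁/z₀) ⇒ ln z₀ = (ln z₁ − r·ln z₂)/(1 − r)
ln z₀ = (2.30259 − 0.56045×4.45899) / 0.43955 = -0.4470
z₀ = exp(-0.4470) = 0.6396 m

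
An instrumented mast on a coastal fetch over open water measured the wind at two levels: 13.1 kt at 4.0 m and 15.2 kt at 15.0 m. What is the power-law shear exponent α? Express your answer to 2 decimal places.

α ≈ 0.11

Power law: V₂/V₁ = (z₂/z₁)^α ⇒ α = ln(V₂/V₁) / ln(z₂/z₁)
α = ln(15.2/13.1) / ln(15.0/4.0) = ln(1.1603) / ln(3.7500)
  = 0.14868 / 1.32176 = 0.11249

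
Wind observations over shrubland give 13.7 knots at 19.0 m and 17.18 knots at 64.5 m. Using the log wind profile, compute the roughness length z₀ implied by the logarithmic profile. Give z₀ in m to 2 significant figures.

Log law: V(z) ∝ ln(z/z₀). With r = V₁/V₂ = 13.7/17.18 = 0.79744,
r · ln(z₂/z₀) = ln(z₁/z₀) ⇒ ln z₀ = (ln z₁ − r·ln z₂)/(1 − r)
ln z₀ = (2.94444 − 0.79744×4.16667) / 0.20256 = -1.8672
z₀ = exp(-1.8672) = 0.1546 m

z₀ ≈ 0.15 m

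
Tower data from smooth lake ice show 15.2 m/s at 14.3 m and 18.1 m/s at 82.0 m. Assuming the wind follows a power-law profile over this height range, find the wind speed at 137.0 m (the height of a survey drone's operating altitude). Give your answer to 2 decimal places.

First find α: α = ln(V₂/V₁)/ln(z₂/z₁) = ln(18.1/15.2)/ln(82.0/14.3) = 0.17462/1.74646 = 0.1000
Extrapolate from 82.0 m to 137.0 m: V₃ = 18.1 × (137.0/82.0)^0.1000 = 18.1 × 1.0527 = 19.0531 m/s

19.05 m/s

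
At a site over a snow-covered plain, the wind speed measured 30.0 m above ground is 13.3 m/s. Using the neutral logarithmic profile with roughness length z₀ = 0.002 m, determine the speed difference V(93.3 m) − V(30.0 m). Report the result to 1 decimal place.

1.6 m/s

Log law: V₂ = V₁ · ln(z₂/z₀)/ln(z₁/z₀) = 13.3 × 10.7504/9.6158 = 14.8693 m/s
ΔV = 14.8693 − 13.3 = 1.5693 m/s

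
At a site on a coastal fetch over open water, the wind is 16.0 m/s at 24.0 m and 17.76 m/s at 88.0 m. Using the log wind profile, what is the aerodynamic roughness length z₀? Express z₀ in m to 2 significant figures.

z₀ ≈ 0.00018 m

Log law: V(z) ∝ ln(z/z₀). With r = V₁/V₂ = 16.0/17.76 = 0.90090,
r · ln(z₂/z₀) = ln(z₁/z₀) ⇒ ln z₀ = (ln z₁ − r·ln z₂)/(1 − r)
ln z₀ = (3.17805 − 0.90090×4.47734) / 0.09910 = -8.6336
z₀ = exp(-8.6336) = 0.0001780 m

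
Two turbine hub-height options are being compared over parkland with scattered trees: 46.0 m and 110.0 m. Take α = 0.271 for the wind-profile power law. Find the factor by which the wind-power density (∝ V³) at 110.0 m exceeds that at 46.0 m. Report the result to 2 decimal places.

2.03

Speed ratio: V_B/V_A = (z_B/z_A)^α = (110.0/46.0)^0.271 = (2.3913)^0.271 = 1.26651
Power-density ratio: P_B/P_A = (V_B/V_A)³ = (1.26651)³ = 2.03156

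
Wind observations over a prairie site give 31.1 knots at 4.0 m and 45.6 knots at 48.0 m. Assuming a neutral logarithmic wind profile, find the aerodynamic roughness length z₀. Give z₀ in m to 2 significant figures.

z₀ ≈ 0.019 m

Log law: V(z) ∝ ln(z/z₀). With r = V₁/V₂ = 31.1/45.6 = 0.68202,
r · ln(z₂/z₀) = ln(z₁/z₀) ⇒ ln z₀ = (ln z₁ − r·ln z₂)/(1 − r)
ln z₀ = (1.38629 − 0.68202×3.87120) / 0.31798 = -3.9434
z₀ = exp(-3.9434) = 0.01938 m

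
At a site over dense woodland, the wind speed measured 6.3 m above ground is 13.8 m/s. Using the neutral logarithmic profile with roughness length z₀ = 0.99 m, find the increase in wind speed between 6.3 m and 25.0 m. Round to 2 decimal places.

Log law: V₂ = V₁ · ln(z₂/z₀)/ln(z₁/z₀) = 13.8 × 3.2289/1.8506 = 24.0782 m/s
ΔV = 24.0782 − 13.8 = 10.2782 m/s

10.28 m/s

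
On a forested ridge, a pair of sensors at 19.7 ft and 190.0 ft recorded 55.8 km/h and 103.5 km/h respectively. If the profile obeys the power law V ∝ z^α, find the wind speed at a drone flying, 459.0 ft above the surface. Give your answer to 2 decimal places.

First find α: α = ln(V₂/V₁)/ln(z₂/z₁) = ln(103.5/55.8)/ln(190.0/19.7) = 0.61780/2.26641 = 0.2726
Extrapolate from 190.0 ft to 459.0 ft: V₃ = 103.5 × (459.0/190.0)^0.2726 = 103.5 × 1.2718 = 131.6310 km/h

131.63 km/h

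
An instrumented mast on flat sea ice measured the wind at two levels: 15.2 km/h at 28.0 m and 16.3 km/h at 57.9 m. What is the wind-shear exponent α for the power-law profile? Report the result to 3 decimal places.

Power law: V₂/V₁ = (z₂/z₁)^α ⇒ α = ln(V₂/V₁) / ln(z₂/z₁)
α = ln(16.3/15.2) / ln(57.9/28.0) = ln(1.0724) / ln(2.0679)
  = 0.06987 / 0.72651 = 0.09617

α ≈ 0.096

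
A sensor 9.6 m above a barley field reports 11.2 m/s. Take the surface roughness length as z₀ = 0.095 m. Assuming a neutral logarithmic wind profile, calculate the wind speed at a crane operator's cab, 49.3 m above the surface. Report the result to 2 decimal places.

15.17 m/s

Log law: V(z) ∝ ln(z/z₀), so V₂/V₁ = ln(z₂/z₀) / ln(z₁/z₀).
ln(49.3/0.095) = 6.2518, ln(9.6/0.095) = 4.6156
V₂ = 11.2 × 6.2518/4.6156 = 11.2 × 1.3545 = 15.1702 m/s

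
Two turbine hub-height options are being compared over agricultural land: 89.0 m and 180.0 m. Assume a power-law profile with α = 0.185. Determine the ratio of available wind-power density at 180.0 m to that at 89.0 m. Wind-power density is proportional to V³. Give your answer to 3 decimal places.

Speed ratio: V_B/V_A = (z_B/z_A)^α = (180.0/89.0)^0.185 = (2.0225)^0.185 = 1.13917
Power-density ratio: P_B/P_A = (V_B/V_A)³ = (1.13917)³ = 1.47831

1.478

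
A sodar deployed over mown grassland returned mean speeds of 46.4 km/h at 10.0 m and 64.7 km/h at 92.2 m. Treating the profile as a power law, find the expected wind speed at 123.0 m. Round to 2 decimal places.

67.55 km/h

First find α: α = ln(V₂/V₁)/ln(z₂/z₁) = ln(64.7/46.4)/ln(92.2/10.0) = 0.33246/2.22138 = 0.1497
Extrapolate from 92.2 m to 123.0 m: V₃ = 64.7 × (123.0/92.2)^0.1497 = 64.7 × 1.0441 = 67.5520 km/h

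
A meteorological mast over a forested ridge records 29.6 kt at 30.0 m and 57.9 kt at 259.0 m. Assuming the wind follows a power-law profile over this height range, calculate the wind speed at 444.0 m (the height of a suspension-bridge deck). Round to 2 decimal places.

First find α: α = ln(V₂/V₁)/ln(z₂/z₁) = ln(57.9/29.6)/ln(259.0/30.0) = 0.67094/2.15563 = 0.3113
Extrapolate from 259.0 m to 444.0 m: V₃ = 57.9 × (444.0/259.0)^0.3113 = 57.9 × 1.1827 = 68.4758 kt

68.48 kt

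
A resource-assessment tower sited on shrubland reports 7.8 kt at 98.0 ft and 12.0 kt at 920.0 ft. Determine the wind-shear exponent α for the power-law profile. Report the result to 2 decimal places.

Power law: V₂/V₁ = (z₂/z₁)^α ⇒ α = ln(V₂/V₁) / ln(z₂/z₁)
α = ln(12.0/7.8) / ln(920.0/98.0) = ln(1.5385) / ln(9.3878)
  = 0.43078 / 2.23941 = 0.19236

α ≈ 0.19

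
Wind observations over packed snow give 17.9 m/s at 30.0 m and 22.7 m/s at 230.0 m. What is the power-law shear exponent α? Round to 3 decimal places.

Power law: V₂/V₁ = (z₂/z₁)^α ⇒ α = ln(V₂/V₁) / ln(z₂/z₁)
α = ln(22.7/17.9) / ln(230.0/30.0) = ln(1.2682) / ln(7.6667)
  = 0.23756 / 2.03688 = 0.11663

α ≈ 0.117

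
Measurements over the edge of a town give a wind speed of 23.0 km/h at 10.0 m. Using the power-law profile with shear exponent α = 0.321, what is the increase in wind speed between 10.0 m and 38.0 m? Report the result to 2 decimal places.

Power law: V₂ = V₁ · (z₂/z₁)^α = 23.0 × (3.8000)^0.321 = 35.3052 km/h
ΔV = 35.3052 − 23.0 = 12.3052 km/h

12.31 km/h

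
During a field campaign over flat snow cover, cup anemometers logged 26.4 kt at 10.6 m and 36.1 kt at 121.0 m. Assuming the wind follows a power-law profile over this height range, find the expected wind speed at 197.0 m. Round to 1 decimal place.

First find α: α = ln(V₂/V₁)/ln(z₂/z₁) = ln(36.1/26.4)/ln(121.0/10.6) = 0.31293/2.43494 = 0.1285
Extrapolate from 121.0 m to 197.0 m: V₃ = 36.1 × (197.0/121.0)^0.1285 = 36.1 × 1.0646 = 38.4336 kt

38.4 kt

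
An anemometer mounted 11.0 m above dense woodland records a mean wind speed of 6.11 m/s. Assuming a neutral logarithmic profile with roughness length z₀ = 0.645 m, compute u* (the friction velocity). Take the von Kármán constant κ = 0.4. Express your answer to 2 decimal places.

u* ≈ 0.86 m/s

Log law: V(z) = (u*/κ) · ln(z/z₀) ⇒ u* = κ · V / ln(z/z₀)
u* = 0.4 × 6.11 / ln(11.0/0.645) = 0.4 × 6.11 / 2.8364
   = 2.4440 / 2.8364 = 0.8617 m/s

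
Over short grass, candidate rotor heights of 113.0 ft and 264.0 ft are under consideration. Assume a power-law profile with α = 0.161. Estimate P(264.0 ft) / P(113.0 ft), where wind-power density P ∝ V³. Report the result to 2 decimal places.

1.51

Speed ratio: V_B/V_A = (z_B/z_A)^α = (264.0/113.0)^0.161 = (2.3363)^0.161 = 1.14639
Power-density ratio: P_B/P_A = (V_B/V_A)³ = (1.14639)³ = 1.50660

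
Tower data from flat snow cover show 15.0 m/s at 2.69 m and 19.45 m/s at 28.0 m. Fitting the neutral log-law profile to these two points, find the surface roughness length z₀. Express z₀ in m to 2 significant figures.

z₀ ≈ 0.0010 m

Log law: V(z) ∝ ln(z/z₀). With r = V₁/V₂ = 15.0/19.45 = 0.77121,
r · ln(z₂/z₀) = ln(z₁/z₀) ⇒ ln z₀ = (ln z₁ − r·ln z₂)/(1 − r)
ln z₀ = (0.98954 − 0.77121×3.33220) / 0.22879 = -6.9071
z₀ = exp(-6.9071) = 0.001001 m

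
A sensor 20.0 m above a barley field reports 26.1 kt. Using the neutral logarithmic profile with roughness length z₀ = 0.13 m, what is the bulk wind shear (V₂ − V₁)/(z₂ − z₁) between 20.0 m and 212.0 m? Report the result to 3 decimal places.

0.064 kt/m

Log law: V₂ = V₁ · ln(z₂/z₀)/ln(z₁/z₀) = 26.1 × 7.3968/5.0360 = 38.3357 kt
ΔV/Δz = (38.3357 − 26.1)/(212.0 − 20.0) = 12.2357/192.0000 = 0.06373 kt/m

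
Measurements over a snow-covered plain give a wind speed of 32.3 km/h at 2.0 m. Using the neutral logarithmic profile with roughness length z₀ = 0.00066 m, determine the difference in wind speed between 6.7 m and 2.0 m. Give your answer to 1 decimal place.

Log law: V₂ = V₁ · ln(z₂/z₀)/ln(z₁/z₀) = 32.3 × 9.2254/8.0164 = 37.1712 km/h
ΔV = 37.1712 − 32.3 = 4.8712 km/h

4.9 km/h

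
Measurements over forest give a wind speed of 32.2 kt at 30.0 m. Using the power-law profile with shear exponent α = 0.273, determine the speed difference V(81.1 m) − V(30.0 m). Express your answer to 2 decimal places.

Power law: V₂ = V₁ · (z₂/z₁)^α = 32.2 × (2.7033)^0.273 = 42.2439 kt
ΔV = 42.2439 − 32.2 = 10.0439 kt

10.04 kt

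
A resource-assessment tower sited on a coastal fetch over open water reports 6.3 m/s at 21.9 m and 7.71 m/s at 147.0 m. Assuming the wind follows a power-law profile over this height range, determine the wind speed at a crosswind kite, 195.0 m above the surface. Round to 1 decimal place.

First find α: α = ln(V₂/V₁)/ln(z₂/z₁) = ln(7.71/6.3)/ln(147.0/21.9) = 0.20197/1.90395 = 0.1061
Extrapolate from 147.0 m to 195.0 m: V₃ = 7.71 × (195.0/147.0)^0.1061 = 7.71 × 1.0304 = 7.9446 m/s

7.9 m/s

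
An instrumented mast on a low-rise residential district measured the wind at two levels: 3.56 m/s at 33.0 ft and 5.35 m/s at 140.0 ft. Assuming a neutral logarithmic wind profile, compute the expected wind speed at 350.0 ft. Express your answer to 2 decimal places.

6.48 m/s

Log law: V ∝ ln(z/z₀). From the pair, with r = V₁/V₂ = 0.66542,
ln z₀ = (ln z₁ − r·ln z₂)/(1 − r) = (3.4965 − 0.66542×4.9416)/0.33458 = 0.6224 → z₀ = 1.863 ft
V₃ = V₁ · ln(z₃/z₀)/ln(z₁/z₀) = 3.56 × 5.2355/2.8741 = 6.4850 m/s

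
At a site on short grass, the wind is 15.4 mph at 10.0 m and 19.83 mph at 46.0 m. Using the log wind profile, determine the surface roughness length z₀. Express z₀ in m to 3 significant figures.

z₀ ≈ 0.0497 m

Log law: V(z) ∝ ln(z/z₀). With r = V₁/V₂ = 15.4/19.83 = 0.77660,
r · ln(z₂/z₀) = ln(z₁/z₀) ⇒ ln z₀ = (ln z₁ − r·ln z₂)/(1 − r)
ln z₀ = (2.30259 − 0.77660×3.82864) / 0.22340 = -3.0024
z₀ = exp(-3.0024) = 0.04967 m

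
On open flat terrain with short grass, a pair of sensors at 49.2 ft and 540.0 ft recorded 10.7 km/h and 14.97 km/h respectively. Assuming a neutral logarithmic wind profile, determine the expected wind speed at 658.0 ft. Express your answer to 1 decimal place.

Log law: V ∝ ln(z/z₀). From the pair, with r = V₁/V₂ = 0.71476,
ln z₀ = (ln z₁ − r·ln z₂)/(1 − r) = (3.8959 − 0.71476×6.2916)/0.28524 = -2.1073 → z₀ = 0.1216 ft
V₃ = V₁ · ln(z₃/z₀)/ln(z₁/z₀) = 10.7 × 8.5965/6.0032 = 15.3223 km/h

15.3 km/h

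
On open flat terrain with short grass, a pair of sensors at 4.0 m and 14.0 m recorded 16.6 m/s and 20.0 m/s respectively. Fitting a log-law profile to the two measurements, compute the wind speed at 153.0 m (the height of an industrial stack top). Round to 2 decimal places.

26.49 m/s

Log law: V ∝ ln(z/z₀). From the pair, with r = V₁/V₂ = 0.83000,
ln z₀ = (ln z₁ − r·ln z₂)/(1 − r) = (1.3863 − 0.83000×2.6391)/0.17000 = -4.7301 → z₀ = 0.008825 m
V₃ = V₁ · ln(z₃/z₀)/ln(z₁/z₀) = 16.6 × 9.7606/6.1164 = 26.4902 m/s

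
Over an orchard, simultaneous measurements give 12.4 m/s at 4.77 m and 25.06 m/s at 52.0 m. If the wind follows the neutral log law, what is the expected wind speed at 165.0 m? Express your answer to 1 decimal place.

31.2 m/s

Log law: V ∝ ln(z/z₀). From the pair, with r = V₁/V₂ = 0.49481,
ln z₀ = (ln z₁ − r·ln z₂)/(1 − r) = (1.5623 − 0.49481×3.9512)/0.50519 = -0.7775 → z₀ = 0.4596 m
V₃ = V₁ · ln(z₃/z₀)/ln(z₁/z₀) = 12.4 × 5.8834/2.3398 = 31.1794 m/s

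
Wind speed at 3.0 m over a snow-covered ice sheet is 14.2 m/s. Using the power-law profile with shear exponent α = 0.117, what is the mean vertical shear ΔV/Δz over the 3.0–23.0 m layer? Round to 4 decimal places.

Power law: V₂ = V₁ · (z₂/z₁)^α = 14.2 × (7.6667)^0.117 = 18.0213 m/s
ΔV/Δz = (18.0213 − 14.2)/(23.0 − 3.0) = 3.8213/20.0000 = 0.19107 m/s/m

0.1911 m/s/m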